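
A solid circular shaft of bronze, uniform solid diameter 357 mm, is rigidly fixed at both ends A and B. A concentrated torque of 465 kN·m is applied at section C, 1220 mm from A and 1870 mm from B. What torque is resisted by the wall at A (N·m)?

281000 N·m

With uniform GJ and both ends fixed, compatibility θ_AC = θ_CB gives T_A·a = T_B·b, together with T_A + T_B = T₀.
T_A = T₀·b/(a+b) = 465000·1870/3090 = 281400 N·m; T_B = 183600 N·m.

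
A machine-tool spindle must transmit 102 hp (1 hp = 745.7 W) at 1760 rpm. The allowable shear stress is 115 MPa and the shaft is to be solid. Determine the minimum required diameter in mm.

26.3 mm

ω = 2π·1760/60 = 184.3 rad/s, so T = P/ω = 102×745.7 / 184.3 = 412.7 N·m.
For a solid shaft τ_max = 16T/(πd³), so d = (16T/(π τ_allow))^(1/3) = (16·412.7/(π·1.15×10^8))^(1/3) = 0.02634 m.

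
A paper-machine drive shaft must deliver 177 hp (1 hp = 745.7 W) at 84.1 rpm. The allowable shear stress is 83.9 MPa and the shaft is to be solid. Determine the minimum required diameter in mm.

96.9 mm

ω = 2π·84.1/60 = 8.807 rad/s, so T = P/ω = 177×745.7 / 8.807 = 14990 N·m.
For a solid shaft τ_max = 16T/(πd³), so d = (16T/(π τ_allow))^(1/3) = (16·14990/(π·8.39×10^7))^(1/3) = 0.09690 m.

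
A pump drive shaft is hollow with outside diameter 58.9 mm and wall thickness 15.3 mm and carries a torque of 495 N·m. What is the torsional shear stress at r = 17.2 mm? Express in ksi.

J = π(d_o⁴ − d_i⁴)/32 = π(0.0589⁴ − 0.0283⁴)/32 = 1.119×10^-6 m⁴.
Shear stress varies linearly with radius: τ = T·r/J = 495.0 × 0.0172 / 1.119×10^-6 = 7.611×10^6 Pa.

1.10 ksi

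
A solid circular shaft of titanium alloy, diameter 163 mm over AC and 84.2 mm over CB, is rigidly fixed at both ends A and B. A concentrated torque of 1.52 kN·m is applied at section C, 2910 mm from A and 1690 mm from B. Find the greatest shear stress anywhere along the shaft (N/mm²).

1.59 N/mm²

Compatibility: T_A·a/J_AC = T_B·b/J_CB with T_A + T_B = T₀.
J_AC = 6.93×10^-5 m⁴, J_CB = 4.93×10^-6 m⁴, so T_A = T₀·(J_AC/a)/((J_AC/a)+(J_CB/b)) = 1354 N·m, T_B = 166.0 N·m.
τ in each portion: τ_AC = 1.59×10^6 Pa, τ_CB = 1.42×10^6 Pa; maximum is in AC.
τ_max = T_AC·r/J = 1354·0.0815/6.93×10^-5 = 1.592×10^6 Pa.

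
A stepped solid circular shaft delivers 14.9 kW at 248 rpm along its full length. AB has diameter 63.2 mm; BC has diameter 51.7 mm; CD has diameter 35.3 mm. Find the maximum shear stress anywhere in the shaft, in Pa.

ω = 2π·248/60 = 25.97 rad/s, so T = P/ω = 14.9×10³ / 25.97 = 573.7 N·m.
Under the same torque, τ_max = 16T/(πd³) is largest where d is smallest — segment CD (d = 35.3 mm).
τ_max = 16·573.7/(π·(0.0353)³) = 6.643×10^7 Pa.

6.64e7 Pa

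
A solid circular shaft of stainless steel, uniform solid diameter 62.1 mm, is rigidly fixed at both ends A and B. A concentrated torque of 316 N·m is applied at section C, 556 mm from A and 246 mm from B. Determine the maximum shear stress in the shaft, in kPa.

With uniform GJ and both ends fixed, compatibility θ_AC = θ_CB gives T_A·a = T_B·b, together with T_A + T_B = T₀.
T_A = T₀·b/(a+b) = 316.0·246/802.0 = 96.93 N·m; T_B = 219.1 N·m.
τ in each portion: τ_AC = 2.06×10^6 Pa, τ_CB = 4.66×10^6 Pa; maximum is in CB.
τ_max = T_CB·r/J = 219.1·0.0311/1.46×10^-6 = 4.659×10^6 Pa.

4660 kPa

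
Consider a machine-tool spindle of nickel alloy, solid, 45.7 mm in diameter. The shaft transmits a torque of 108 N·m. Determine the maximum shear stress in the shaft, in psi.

836 psi

J = πd⁴/32 = π(0.0457)⁴/32 = 4.282×10^-7 m⁴.
τ_max = T·r/J = 108.0 × 0.0229 / 4.282×10^-7 = 5.763×10^6 Pa.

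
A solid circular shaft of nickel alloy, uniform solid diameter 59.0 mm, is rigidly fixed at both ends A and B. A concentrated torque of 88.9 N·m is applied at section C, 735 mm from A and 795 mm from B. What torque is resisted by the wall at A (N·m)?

With uniform GJ and both ends fixed, compatibility θ_AC = θ_CB gives T_A·a = T_B·b, together with T_A + T_B = T₀.
T_A = T₀·b/(a+b) = 88.90·795/1530 = 46.19 N·m; T_B = 42.71 N·m.

46.2 N·m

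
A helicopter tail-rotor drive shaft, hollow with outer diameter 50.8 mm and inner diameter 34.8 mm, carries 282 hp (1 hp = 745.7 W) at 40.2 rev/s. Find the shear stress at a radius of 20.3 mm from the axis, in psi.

4810 psi

ω = 2π·40.2 = 252.6 rad/s, so T = P/ω = 282×745.7 / 252.6 = 832.5 N·m.
J = π(d_o⁴ − d_i⁴)/32 = π(0.0508⁴ − 0.0348⁴)/32 = 5.098×10^-7 m⁴.
Shear stress varies linearly with radius: τ = T·r/J = 832.5 × 0.0203 / 5.098×10^-7 = 3.315×10^7 Pa.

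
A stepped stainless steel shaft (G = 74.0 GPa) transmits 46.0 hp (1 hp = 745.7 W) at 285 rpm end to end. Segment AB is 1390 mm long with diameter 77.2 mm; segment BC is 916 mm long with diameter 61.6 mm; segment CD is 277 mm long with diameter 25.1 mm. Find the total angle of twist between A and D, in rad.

0.127 rad

ω = 2π·285/60 = 29.85 rad/s, so T = P/ω = 46.0×745.7 / 29.85 = 1149 N·m.
J_AB = π(0.0772)⁴/32 = 3.49×10^-6 m⁴; J_BC = π(0.0616)⁴/32 = 1.41×10^-6 m⁴; J_CD = π(0.0251)⁴/32 = 3.90×10^-8 m⁴.
θ = (T/G)·Σ L_i/J_i = (1149/74.0×10⁹)·(1.39/3.49×10^-6 + 0.916/1.41×10^-6 + 0.277/3.90×10^-8) = 0.1267 rad.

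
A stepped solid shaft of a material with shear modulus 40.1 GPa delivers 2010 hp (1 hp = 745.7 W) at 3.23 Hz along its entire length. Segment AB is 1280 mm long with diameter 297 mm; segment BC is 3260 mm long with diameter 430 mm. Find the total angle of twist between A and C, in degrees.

ω = 2π·3.23 = 20.29 rad/s, so T = P/ω = 2010×745.7 / 20.29 = 73850 N·m.
J_AB = π(0.297)⁴/32 = 7.64×10^-4 m⁴; J_BC = π(0.430)⁴/32 = 3.36×10^-3 m⁴.
θ = (T/G)·Σ L_i/J_i = (73850/40.1×10⁹)·(1.28/7.64×10^-4 + 3.26/3.36×10^-3) = 4.875×10^-3 rad.

0.279°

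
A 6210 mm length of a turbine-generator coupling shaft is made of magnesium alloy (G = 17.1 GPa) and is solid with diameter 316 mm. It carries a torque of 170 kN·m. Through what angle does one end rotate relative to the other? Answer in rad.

J = πd⁴/32 = π(0.316)⁴/32 = 9.789×10^-4 m⁴.
θ = T·L/(G·J) = 170000 × 6.21 / (17.1×10⁹ × 9.789×10^-4) = 0.06307 rad.

0.0631 rad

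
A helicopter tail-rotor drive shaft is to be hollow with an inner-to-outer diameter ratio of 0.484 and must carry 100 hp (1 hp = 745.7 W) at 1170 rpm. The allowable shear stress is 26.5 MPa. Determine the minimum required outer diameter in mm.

49.8 mm

ω = 2π·1170/60 = 122.5 rad/s, so T = P/ω = 100×745.7 / 122.5 = 608.6 N·m.
For a hollow shaft with d_i/d_o = 0.484: τ_max = 16T/(π d_o³ (1−k⁴)), so d_o = [16T/(π τ_allow (1−k⁴))]^(1/3) = [16·608.6/(π·2.65×10^7·0.9451)]^(1/3) = 0.04983 m.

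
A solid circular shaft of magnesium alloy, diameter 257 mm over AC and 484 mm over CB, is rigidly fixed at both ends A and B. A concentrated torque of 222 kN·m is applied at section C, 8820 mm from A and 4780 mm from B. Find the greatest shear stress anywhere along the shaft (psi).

Compatibility: T_A·a/J_AC = T_B·b/J_CB with T_A + T_B = T₀.
J_AC = 4.28×10^-4 m⁴, J_CB = 5.39×10^-3 m⁴, so T_A = T₀·(J_AC/a)/((J_AC/a)+(J_CB/b)) = 9169 N·m, T_B = 212800 N·m.
τ in each portion: τ_AC = 2.75×10^6 Pa, τ_CB = 9.56×10^6 Pa; maximum is in CB.
τ_max = T_CB·r/J = 212800·0.242/5.39×10^-3 = 9.560×10^6 Pa.

1390 psi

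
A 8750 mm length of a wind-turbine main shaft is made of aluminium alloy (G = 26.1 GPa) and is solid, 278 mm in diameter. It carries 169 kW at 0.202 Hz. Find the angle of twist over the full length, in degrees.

4.36°

ω = 2π·0.202 = 1.269 rad/s, so T = P/ω = 169×10³ / 1.269 = 133200 N·m.
J = πd⁴/32 = π(0.278)⁴/32 = 5.864×10^-4 m⁴.
θ = T·L/(G·J) = 133200 × 8.75 / (26.1×10⁹ × 5.864×10^-4) = 0.07613 rad.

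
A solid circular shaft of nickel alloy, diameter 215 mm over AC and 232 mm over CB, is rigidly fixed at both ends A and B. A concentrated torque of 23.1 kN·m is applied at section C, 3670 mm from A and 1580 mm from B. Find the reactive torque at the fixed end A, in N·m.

5570 N·m

Compatibility: T_A·a/J_AC = T_B·b/J_CB with T_A + T_B = T₀.
J_AC = 2.10×10^-4 m⁴, J_CB = 2.84×10^-4 m⁴, so T_A = T₀·(J_AC/a)/((J_AC/a)+(J_CB/b)) = 5567 N·m, T_B = 17530 N·m.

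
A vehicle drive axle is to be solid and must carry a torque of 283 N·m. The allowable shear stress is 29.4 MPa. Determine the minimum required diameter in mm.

36.6 mm

For a solid shaft τ_max = 16T/(πd³), so d = (16T/(π τ_allow))^(1/3) = (16·283.0/(π·2.94×10^7))^(1/3) = 0.03660 m.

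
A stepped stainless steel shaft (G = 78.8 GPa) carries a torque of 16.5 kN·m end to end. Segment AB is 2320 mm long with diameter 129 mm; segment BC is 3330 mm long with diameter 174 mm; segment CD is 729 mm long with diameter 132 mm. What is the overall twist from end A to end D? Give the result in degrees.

J_AB = π(0.129)⁴/32 = 2.72×10^-5 m⁴; J_BC = π(0.174)⁴/32 = 9.00×10^-5 m⁴; J_CD = π(0.132)⁴/32 = 2.98×10^-5 m⁴.
θ = (T/G)·Σ L_i/J_i = (16500/78.8×10⁹)·(2.32/2.72×10^-5 + 3.33/9.00×10^-5 + 0.729/2.98×10^-5) = 0.03074 rad.

1.76°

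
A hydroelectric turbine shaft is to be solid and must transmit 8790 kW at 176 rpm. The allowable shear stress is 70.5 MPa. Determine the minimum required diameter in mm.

ω = 2π·176/60 = 18.43 rad/s, so T = P/ω = 8790×10³ / 18.43 = 476900 N·m.
For a solid shaft τ_max = 16T/(πd³), so d = (16T/(π τ_allow))^(1/3) = (16·476900/(π·7.05×10^7))^(1/3) = 0.3254 m.

325 mm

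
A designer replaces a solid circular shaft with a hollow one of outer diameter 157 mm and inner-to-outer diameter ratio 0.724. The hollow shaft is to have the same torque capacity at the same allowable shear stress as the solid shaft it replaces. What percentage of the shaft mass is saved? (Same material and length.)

Equal τ_max and T ⇒ the solid shaft needs d_s³ = d_o³(1−k⁴), so d_s = 157·(1−0.724⁴)^(1/3) = 141.1 mm.
Area ratio A_h/A_s = d_o²(1−k²)/d_s² = (1−k²)/(1−k⁴)^(2/3) = 0.5895.
Mass saving = 1 − 0.5895 = 41.1 %.

41.1 %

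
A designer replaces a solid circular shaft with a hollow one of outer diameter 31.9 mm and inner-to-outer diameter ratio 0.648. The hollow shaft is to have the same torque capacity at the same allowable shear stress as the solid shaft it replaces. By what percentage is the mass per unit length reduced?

34.0 %

Equal τ_max and T ⇒ the solid shaft needs d_s³ = d_o³(1−k⁴), so d_s = 31.9·(1−0.648⁴)^(1/3) = 29.90 mm.
Area ratio A_h/A_s = d_o²(1−k²)/d_s² = (1−k²)/(1−k⁴)^(2/3) = 0.6602.
Mass saving = 1 − 0.6602 = 34.0 %.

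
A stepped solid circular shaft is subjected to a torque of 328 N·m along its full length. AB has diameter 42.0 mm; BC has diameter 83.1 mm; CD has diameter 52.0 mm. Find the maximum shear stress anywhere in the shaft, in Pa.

Under the same torque, τ_max = 16T/(πd³) is largest where d is smallest — segment AB (d = 42.0 mm).
τ_max = 16·328.0/(π·(0.0420)³) = 2.255×10^7 Pa.

2.25e7 Pa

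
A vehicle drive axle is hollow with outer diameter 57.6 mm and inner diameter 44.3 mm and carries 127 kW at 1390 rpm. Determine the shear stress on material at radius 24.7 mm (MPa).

30.7 MPa

ω = 2π·1390/60 = 145.6 rad/s, so T = P/ω = 127×10³ / 145.6 = 872.5 N·m.
J = π(d_o⁴ − d_i⁴)/32 = π(0.0576⁴ − 0.0443⁴)/32 = 7.026×10^-7 m⁴.
Shear stress varies linearly with radius: τ = T·r/J = 872.5 × 0.0247 / 7.026×10^-7 = 3.067×10^7 Pa.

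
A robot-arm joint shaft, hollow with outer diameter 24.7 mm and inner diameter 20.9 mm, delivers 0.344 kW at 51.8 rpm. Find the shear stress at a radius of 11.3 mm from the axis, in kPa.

ω = 2π·51.8/60 = 5.424 rad/s, so T = P/ω = 0.344×10³ / 5.424 = 63.42 N·m.
J = π(d_o⁴ − d_i⁴)/32 = π(0.0247⁴ − 0.0209⁴)/32 = 1.781×10^-8 m⁴.
Shear stress varies linearly with radius: τ = T·r/J = 63.42 × 0.0113 / 1.781×10^-8 = 4.024×10^7 Pa.

40200 kPa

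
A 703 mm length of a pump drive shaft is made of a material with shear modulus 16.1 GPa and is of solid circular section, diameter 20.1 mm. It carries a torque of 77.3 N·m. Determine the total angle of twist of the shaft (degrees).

J = πd⁴/32 = π(0.0201)⁴/32 = 1.602×10^-8 m⁴.
θ = T·L/(G·J) = 77.30 × 0.703 / (16.1×10⁹ × 1.602×10^-8) = 0.2106 rad.

12.1°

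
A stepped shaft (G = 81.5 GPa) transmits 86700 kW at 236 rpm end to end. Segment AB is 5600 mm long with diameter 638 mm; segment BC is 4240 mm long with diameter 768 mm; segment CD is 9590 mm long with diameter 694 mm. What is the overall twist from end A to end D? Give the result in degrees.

ω = 2π·236/60 = 24.71 rad/s, so T = P/ω = 86700×10³ / 24.71 = 3.508e6 N·m.
J_AB = π(0.638)⁴/32 = 0.0163 m⁴; J_BC = π(0.768)⁴/32 = 0.0342 m⁴; J_CD = π(0.694)⁴/32 = 0.0228 m⁴.
θ = (T/G)·Σ L_i/J_i = (3.508e6/81.5×10⁹)·(5.60/0.0163 + 4.24/0.0342 + 9.59/0.0228) = 0.03829 rad.

2.19°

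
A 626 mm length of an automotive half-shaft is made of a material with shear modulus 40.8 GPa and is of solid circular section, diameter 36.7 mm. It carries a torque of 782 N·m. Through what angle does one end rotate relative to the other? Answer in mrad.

J = πd⁴/32 = π(0.0367)⁴/32 = 1.781×10^-7 m⁴.
θ = T·L/(G·J) = 782.0 × 0.626 / (40.8×10⁹ × 1.781×10^-7) = 0.06737 rad.

67.4 mrad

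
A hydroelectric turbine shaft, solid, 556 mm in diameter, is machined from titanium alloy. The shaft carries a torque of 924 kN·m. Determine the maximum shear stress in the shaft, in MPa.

J = πd⁴/32 = π(0.556)⁴/32 = 9.382×10^-3 m⁴.
τ_max = T·r/J = 924000 × 0.278 / 9.382×10^-3 = 2.738×10^7 Pa.

27.4 MPa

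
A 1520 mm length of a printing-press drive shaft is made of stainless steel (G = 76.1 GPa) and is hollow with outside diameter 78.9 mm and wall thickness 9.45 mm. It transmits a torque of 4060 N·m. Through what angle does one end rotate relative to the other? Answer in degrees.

J = π(d_o⁴ − d_i⁴)/32 = π(0.0789⁴ − 0.0600⁴)/32 = 2.532×10^-6 m⁴.
θ = T·L/(G·J) = 4060 × 1.52 / (76.1×10⁹ × 2.532×10^-6) = 0.03202 rad.

1.83°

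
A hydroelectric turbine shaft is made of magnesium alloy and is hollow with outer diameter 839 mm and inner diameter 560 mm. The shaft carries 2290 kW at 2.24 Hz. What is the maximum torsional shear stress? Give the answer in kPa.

1750 kPa

ω = 2π·2.24 = 14.07 rad/s, so T = P/ω = 2290×10³ / 14.07 = 162700 N·m.
J = π(d_o⁴ − d_i⁴)/32 = π(0.839⁴ − 0.560⁴)/32 = 0.03899 m⁴.
τ_max = T·r/J = 162700 × 0.419 / 0.03899 = 1.751×10^6 Pa.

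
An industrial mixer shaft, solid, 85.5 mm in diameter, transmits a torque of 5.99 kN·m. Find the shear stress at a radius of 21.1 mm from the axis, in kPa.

24100 kPa

J = πd⁴/32 = π(0.0855)⁴/32 = 5.246×10^-6 m⁴.
Shear stress varies linearly with radius: τ = T·r/J = 5990 × 0.0211 / 5.246×10^-6 = 2.409×10^7 Pa.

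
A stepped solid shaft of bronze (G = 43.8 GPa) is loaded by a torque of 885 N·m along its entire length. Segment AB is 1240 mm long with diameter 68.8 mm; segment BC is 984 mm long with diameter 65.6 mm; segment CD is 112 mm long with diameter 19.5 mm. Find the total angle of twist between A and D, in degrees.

10.4°

J_AB = π(0.0688)⁴/32 = 2.20×10^-6 m⁴; J_BC = π(0.0656)⁴/32 = 1.82×10^-6 m⁴; J_CD = π(0.0195)⁴/32 = 1.42×10^-8 m⁴.
θ = (T/G)·Σ L_i/J_i = (885.0/43.8×10⁹)·(1.24/2.20×10^-6 + 0.984/1.82×10^-6 + 0.112/1.42×10^-8) = 0.1817 rad.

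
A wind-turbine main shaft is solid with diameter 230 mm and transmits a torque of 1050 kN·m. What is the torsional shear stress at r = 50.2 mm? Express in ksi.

27.8 ksi

J = πd⁴/32 = π(0.230)⁴/32 = 2.747×10^-4 m⁴.
Shear stress varies linearly with radius: τ = T·r/J = 1.050e6 × 0.0502 / 2.747×10^-4 = 1.919×10^8 Pa.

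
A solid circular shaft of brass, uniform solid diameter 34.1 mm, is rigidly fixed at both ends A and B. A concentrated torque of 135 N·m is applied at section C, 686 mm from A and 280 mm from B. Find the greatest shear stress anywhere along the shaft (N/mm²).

12.3 N/mm²

With uniform GJ and both ends fixed, compatibility θ_AC = θ_CB gives T_A·a = T_B·b, together with T_A + T_B = T₀.
T_A = T₀·b/(a+b) = 135.0·280/966.0 = 39.13 N·m; T_B = 95.87 N·m.
τ in each portion: τ_AC = 5.03×10^6 Pa, τ_CB = 1.23×10^7 Pa; maximum is in CB.
τ_max = T_CB·r/J = 95.87·0.0170/1.33×10^-7 = 1.231×10^7 Pa.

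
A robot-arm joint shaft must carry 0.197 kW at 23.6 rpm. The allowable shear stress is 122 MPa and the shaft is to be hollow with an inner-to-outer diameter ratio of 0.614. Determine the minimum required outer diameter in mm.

ω = 2π·23.6/60 = 2.471 rad/s, so T = P/ω = 0.197×10³ / 2.471 = 79.71 N·m.
For a hollow shaft with d_i/d_o = 0.614: τ_max = 16T/(π d_o³ (1−k⁴)), so d_o = [16T/(π τ_allow (1−k⁴))]^(1/3) = [16·79.71/(π·1.22×10^8·0.8579)]^(1/3) = 0.01571 m.

15.7 mm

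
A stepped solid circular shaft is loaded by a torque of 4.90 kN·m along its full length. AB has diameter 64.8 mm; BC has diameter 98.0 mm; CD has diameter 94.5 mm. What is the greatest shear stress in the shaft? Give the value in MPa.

Under the same torque, τ_max = 16T/(πd³) is largest where d is smallest — segment AB (d = 64.8 mm).
τ_max = 16·4900/(π·(0.0648)³) = 9.172×10^7 Pa.

91.7 MPa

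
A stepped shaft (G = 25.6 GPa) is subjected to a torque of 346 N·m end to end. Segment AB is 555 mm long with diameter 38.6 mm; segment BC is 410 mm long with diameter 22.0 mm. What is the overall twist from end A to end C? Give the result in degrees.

J_AB = π(0.0386)⁴/32 = 2.18×10^-7 m⁴; J_BC = π(0.0220)⁴/32 = 2.30×10^-8 m⁴.
θ = (T/G)·Σ L_i/J_i = (346.0/25.6×10⁹)·(0.555/2.18×10^-7 + 0.410/2.30×10^-8) = 0.2754 rad.

15.8°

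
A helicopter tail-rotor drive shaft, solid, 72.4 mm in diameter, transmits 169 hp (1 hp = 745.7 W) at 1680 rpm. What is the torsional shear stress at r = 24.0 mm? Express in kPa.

6370 kPa

ω = 2π·1680/60 = 175.9 rad/s, so T = P/ω = 169×745.7 / 175.9 = 716.3 N·m.
J = πd⁴/32 = π(0.0724)⁴/32 = 2.697×10^-6 m⁴.
Shear stress varies linearly with radius: τ = T·r/J = 716.3 × 0.0240 / 2.697×10^-6 = 6.373×10^6 Pa.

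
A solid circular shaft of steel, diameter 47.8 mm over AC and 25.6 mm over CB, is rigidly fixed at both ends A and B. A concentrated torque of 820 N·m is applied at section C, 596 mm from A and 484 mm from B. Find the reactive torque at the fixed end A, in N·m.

745 N·m

Compatibility: T_A·a/J_AC = T_B·b/J_CB with T_A + T_B = T₀.
J_AC = 5.13×10^-7 m⁴, J_CB = 4.22×10^-8 m⁴, so T_A = T₀·(J_AC/a)/((J_AC/a)+(J_CB/b)) = 744.6 N·m, T_B = 75.43 N·m.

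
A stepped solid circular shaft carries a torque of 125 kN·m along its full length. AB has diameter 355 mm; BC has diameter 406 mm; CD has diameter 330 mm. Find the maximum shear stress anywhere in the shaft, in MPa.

17.7 MPa

Under the same torque, τ_max = 16T/(πd³) is largest where d is smallest — segment CD (d = 330 mm).
τ_max = 16·125000/(π·(0.330)³) = 1.771×10^7 Pa.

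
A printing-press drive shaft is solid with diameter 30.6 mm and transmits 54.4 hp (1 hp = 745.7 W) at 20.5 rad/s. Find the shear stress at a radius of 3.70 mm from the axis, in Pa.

ω = 20.5 rad/s, so T = P/ω = 54.4×745.7 / 20.50 = 1979 N·m.
J = πd⁴/32 = π(0.0306)⁴/32 = 8.608×10^-8 m⁴.
Shear stress varies linearly with radius: τ = T·r/J = 1979 × 0.00370 / 8.608×10^-8 = 8.506×10^7 Pa.

8.51e7 Pa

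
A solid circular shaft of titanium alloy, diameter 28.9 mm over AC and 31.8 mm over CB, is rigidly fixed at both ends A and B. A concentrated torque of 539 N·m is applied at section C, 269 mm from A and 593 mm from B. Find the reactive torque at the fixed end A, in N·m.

Compatibility: T_A·a/J_AC = T_B·b/J_CB with T_A + T_B = T₀.
J_AC = 6.85×10^-8 m⁴, J_CB = 1.00×10^-7 m⁴, so T_A = T₀·(J_AC/a)/((J_AC/a)+(J_CB/b)) = 323.7 N·m, T_B = 215.3 N·m.

324 N·m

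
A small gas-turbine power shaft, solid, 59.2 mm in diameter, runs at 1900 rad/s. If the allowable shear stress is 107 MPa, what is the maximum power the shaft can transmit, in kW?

8280 kW

J = πd⁴/32 = π(0.0592)⁴/32 = 1.206×10^-6 m⁴.
T_max = τ_allow·J/r = 1.07×10^8 × 1.206×10^-6 / 0.0296 = 4359 N·m.
ω = 1900 rad/s, so P_max = T_max·ω = 8.282×10^6 W.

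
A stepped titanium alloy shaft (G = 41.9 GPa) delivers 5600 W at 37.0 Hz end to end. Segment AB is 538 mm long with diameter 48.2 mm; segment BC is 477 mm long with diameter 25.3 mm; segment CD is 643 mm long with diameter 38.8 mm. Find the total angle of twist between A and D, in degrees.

0.519°

ω = 2π·37.0 = 232.5 rad/s, so T = P/ω = 5600 / 232.5 = 24.09 N·m.
J_AB = π(0.0482)⁴/32 = 5.30×10^-7 m⁴; J_BC = π(0.0253)⁴/32 = 4.02×10^-8 m⁴; J_CD = π(0.0388)⁴/32 = 2.22×10^-7 m⁴.
θ = (T/G)·Σ L_i/J_i = (24.09/41.9×10⁹)·(0.538/5.30×10^-7 + 0.477/4.02×10^-8 + 0.643/2.22×10^-7) = 9.063×10^-3 rad.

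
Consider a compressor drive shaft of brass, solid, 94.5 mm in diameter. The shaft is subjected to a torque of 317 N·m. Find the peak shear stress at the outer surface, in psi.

J = πd⁴/32 = π(0.0945)⁴/32 = 7.829×10^-6 m⁴.
τ_max = T·r/J = 317.0 × 0.0473 / 7.829×10^-6 = 1.913×10^6 Pa.

277 psi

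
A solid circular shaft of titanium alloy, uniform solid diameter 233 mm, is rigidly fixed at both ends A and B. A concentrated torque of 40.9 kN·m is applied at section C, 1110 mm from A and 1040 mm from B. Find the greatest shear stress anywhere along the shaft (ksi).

1.23 ksi

With uniform GJ and both ends fixed, compatibility θ_AC = θ_CB gives T_A·a = T_B·b, together with T_A + T_B = T₀.
T_A = T₀·b/(a+b) = 40900·1040/2150 = 19780 N·m; T_B = 21120 N·m.
τ in each portion: τ_AC = 7.97×10^6 Pa, τ_CB = 8.50×10^6 Pa; maximum is in CB.
τ_max = T_CB·r/J = 21120·0.117/2.89×10^-4 = 8.502×10^6 Pa.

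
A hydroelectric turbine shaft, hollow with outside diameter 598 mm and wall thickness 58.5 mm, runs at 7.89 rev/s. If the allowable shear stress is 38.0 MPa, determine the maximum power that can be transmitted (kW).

46000 kW

J = π(d_o⁴ − d_i⁴)/32 = π(0.598⁴ − 0.481⁴)/32 = 7.300×10^-3 m⁴.
T_max = τ_allow·J/r = 3.80×10^7 × 7.300×10^-3 / 0.299 = 927700 N·m.
ω = 2π·7.89 = 49.57 rad/s, so P_max = T_max·ω = 4.599×10^7 W.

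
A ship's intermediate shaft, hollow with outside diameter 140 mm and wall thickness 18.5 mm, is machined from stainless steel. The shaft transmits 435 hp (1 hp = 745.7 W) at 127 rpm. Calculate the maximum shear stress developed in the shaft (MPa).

64.0 MPa

ω = 2π·127/60 = 13.30 rad/s, so T = P/ω = 435×745.7 / 13.30 = 24390 N·m.
J = π(d_o⁴ − d_i⁴)/32 = π(0.140⁴ − 0.103⁴)/32 = 2.667×10^-5 m⁴.
τ_max = T·r/J = 24390 × 0.0700 / 2.667×10^-5 = 6.403×10^7 Pa.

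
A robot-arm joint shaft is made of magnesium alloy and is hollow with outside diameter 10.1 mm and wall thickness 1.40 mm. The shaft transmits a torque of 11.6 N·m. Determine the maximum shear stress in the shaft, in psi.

J = π(d_o⁴ − d_i⁴)/32 = π(0.0101⁴ − 0.00730⁴)/32 = 7.428×10^-10 m⁴.
τ_max = T·r/J = 11.60 × 0.00505 / 7.428×10^-10 = 7.886×10^7 Pa.

11400 psi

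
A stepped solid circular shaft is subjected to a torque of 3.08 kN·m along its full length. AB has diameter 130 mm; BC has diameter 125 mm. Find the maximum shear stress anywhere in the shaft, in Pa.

8.03e6 Pa

Under the same torque, τ_max = 16T/(πd³) is largest where d is smallest — segment BC (d = 125 mm).
τ_max = 16·3080/(π·(0.125)³) = 8.031×10^6 Pa.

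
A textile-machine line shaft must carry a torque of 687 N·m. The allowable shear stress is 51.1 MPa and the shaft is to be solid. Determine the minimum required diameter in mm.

40.9 mm

For a solid shaft τ_max = 16T/(πd³), so d = (16T/(π τ_allow))^(1/3) = (16·687.0/(π·5.11×10^7))^(1/3) = 0.04091 m.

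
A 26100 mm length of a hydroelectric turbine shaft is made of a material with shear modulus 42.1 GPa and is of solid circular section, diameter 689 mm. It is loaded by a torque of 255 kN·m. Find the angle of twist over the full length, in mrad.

7.15 mrad

J = πd⁴/32 = π(0.689)⁴/32 = 0.02212 m⁴.
θ = T·L/(G·J) = 255000 × 26.1 / (42.1×10⁹ × 0.02212) = 7.145×10^-3 rad.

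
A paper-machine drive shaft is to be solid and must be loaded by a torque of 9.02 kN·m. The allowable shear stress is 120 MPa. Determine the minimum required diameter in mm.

72.6 mm

For a solid shaft τ_max = 16T/(πd³), so d = (16T/(π τ_allow))^(1/3) = (16·9020/(π·1.20×10^8))^(1/3) = 0.07261 m.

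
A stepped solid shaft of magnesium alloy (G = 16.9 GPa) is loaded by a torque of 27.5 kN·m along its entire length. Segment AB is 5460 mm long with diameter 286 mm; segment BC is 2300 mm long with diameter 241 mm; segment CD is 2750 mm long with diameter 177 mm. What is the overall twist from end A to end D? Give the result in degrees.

4.08°

J_AB = π(0.286)⁴/32 = 6.57×10^-4 m⁴; J_BC = π(0.241)⁴/32 = 3.31×10^-4 m⁴; J_CD = π(0.177)⁴/32 = 9.64×10^-5 m⁴.
θ = (T/G)·Σ L_i/J_i = (27500/16.9×10⁹)·(5.46/6.57×10^-4 + 2.30/3.31×10^-4 + 2.75/9.64×10^-5) = 0.07127 rad.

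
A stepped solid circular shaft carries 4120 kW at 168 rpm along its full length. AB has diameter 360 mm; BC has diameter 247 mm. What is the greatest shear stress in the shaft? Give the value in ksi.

11.5 ksi

ω = 2π·168/60 = 17.59 rad/s, so T = P/ω = 4120×10³ / 17.59 = 234200 N·m.
Under the same torque, τ_max = 16T/(πd³) is largest where d is smallest — segment BC (d = 247 mm).
τ_max = 16·234200/(π·(0.247)³) = 7.915×10^7 Pa.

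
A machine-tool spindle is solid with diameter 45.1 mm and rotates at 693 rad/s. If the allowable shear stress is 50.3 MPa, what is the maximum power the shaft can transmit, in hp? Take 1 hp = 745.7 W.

J = πd⁴/32 = π(0.0451)⁴/32 = 4.062×10^-7 m⁴.
T_max = τ_allow·J/r = 5.03×10^7 × 4.062×10^-7 / 0.0226 = 906.0 N·m.
ω = 693 rad/s, so P_max = T_max·ω = 6.279×10^5 W.

842 hp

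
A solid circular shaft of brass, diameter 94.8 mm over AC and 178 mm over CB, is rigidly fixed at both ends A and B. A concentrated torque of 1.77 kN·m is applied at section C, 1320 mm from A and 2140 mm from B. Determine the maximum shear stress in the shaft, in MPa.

1.41 MPa

Compatibility: T_A·a/J_AC = T_B·b/J_CB with T_A + T_B = T₀.
J_AC = 7.93×10^-6 m⁴, J_CB = 9.86×10^-5 m⁴, so T_A = T₀·(J_AC/a)/((J_AC/a)+(J_CB/b)) = 204.2 N·m, T_B = 1566 N·m.
τ in each portion: τ_AC = 1.22×10^6 Pa, τ_CB = 1.41×10^6 Pa; maximum is in CB.
τ_max = T_CB·r/J = 1566·0.0890/9.86×10^-5 = 1.414×10^6 Pa.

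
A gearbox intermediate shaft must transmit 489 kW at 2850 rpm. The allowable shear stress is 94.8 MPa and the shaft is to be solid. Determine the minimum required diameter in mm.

44.5 mm

ω = 2π·2850/60 = 298.5 rad/s, so T = P/ω = 489×10³ / 298.5 = 1638 N·m.
For a solid shaft τ_max = 16T/(πd³), so d = (16T/(π τ_allow))^(1/3) = (16·1638/(π·9.48×10^7))^(1/3) = 0.04448 m.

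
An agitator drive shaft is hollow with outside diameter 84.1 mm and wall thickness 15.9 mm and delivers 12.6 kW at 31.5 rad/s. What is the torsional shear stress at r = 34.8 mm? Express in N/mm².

ω = 31.5 rad/s, so T = P/ω = 12.6×10³ / 31.50 = 400.0 N·m.
J = π(d_o⁴ − d_i⁴)/32 = π(0.0841⁴ − 0.0523⁴)/32 = 4.177×10^-6 m⁴.
Shear stress varies linearly with radius: τ = T·r/J = 400.0 × 0.0348 / 4.177×10^-6 = 3.333×10^6 Pa.

3.33 N/mm²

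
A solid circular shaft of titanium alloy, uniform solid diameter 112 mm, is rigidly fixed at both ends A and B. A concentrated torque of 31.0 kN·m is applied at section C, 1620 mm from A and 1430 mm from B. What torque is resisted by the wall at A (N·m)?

14500 N·m

With uniform GJ and both ends fixed, compatibility θ_AC = θ_CB gives T_A·a = T_B·b, together with T_A + T_B = T₀.
T_A = T₀·b/(a+b) = 31000·1430/3050 = 14530 N·m; T_B = 16470 N·m.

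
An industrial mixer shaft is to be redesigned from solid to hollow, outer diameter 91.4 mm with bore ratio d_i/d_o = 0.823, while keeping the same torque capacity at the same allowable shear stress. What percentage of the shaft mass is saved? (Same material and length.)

51.4 %

Equal τ_max and T ⇒ the solid shaft needs d_s³ = d_o³(1−k⁴), so d_s = 91.4·(1−0.823⁴)^(1/3) = 74.49 mm.
Area ratio A_h/A_s = d_o²(1−k²)/d_s² = (1−k²)/(1−k⁴)^(2/3) = 0.4859.
Mass saving = 1 − 0.4859 = 51.4 %.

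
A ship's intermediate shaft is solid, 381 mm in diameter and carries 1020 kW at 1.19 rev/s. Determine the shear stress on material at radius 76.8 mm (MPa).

5.06 MPa

ω = 2π·1.19 = 7.477 rad/s, so T = P/ω = 1020×10³ / 7.477 = 136400 N·m.
J = πd⁴/32 = π(0.381)⁴/32 = 2.069×10^-3 m⁴.
Shear stress varies linearly with radius: τ = T·r/J = 136400 × 0.0768 / 2.069×10^-3 = 5.064×10^6 Pa.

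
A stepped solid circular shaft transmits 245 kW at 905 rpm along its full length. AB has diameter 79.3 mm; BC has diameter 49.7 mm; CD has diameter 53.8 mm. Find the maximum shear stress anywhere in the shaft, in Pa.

ω = 2π·905/60 = 94.77 rad/s, so T = P/ω = 245×10³ / 94.77 = 2585 N·m.
Under the same torque, τ_max = 16T/(πd³) is largest where d is smallest — segment BC (d = 49.7 mm).
τ_max = 16·2585/(π·(0.0497)³) = 1.072×10^8 Pa.

1.07e8 Pa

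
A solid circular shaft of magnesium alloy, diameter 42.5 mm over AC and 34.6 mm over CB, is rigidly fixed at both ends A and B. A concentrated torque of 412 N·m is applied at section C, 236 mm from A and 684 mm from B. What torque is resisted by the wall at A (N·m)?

Compatibility: T_A·a/J_AC = T_B·b/J_CB with T_A + T_B = T₀.
J_AC = 3.20×10^-7 m⁴, J_CB = 1.41×10^-7 m⁴, so T_A = T₀·(J_AC/a)/((J_AC/a)+(J_CB/b)) = 357.8 N·m, T_B = 54.23 N·m.

358 N·m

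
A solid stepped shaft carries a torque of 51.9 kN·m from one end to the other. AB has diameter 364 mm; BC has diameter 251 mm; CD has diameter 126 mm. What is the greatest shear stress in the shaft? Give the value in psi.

Under the same torque, τ_max = 16T/(πd³) is largest where d is smallest — segment CD (d = 126 mm).
τ_max = 16·51900/(π·(0.126)³) = 1.321×10^8 Pa.

19200 psi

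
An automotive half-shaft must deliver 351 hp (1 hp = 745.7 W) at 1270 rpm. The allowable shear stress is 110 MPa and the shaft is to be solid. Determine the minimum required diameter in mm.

45.0 mm

ω = 2π·1270/60 = 133.0 rad/s, so T = P/ω = 351×745.7 / 133.0 = 1968 N·m.
For a solid shaft τ_max = 16T/(πd³), so d = (16T/(π τ_allow))^(1/3) = (16·1968/(π·1.10×10^8))^(1/3) = 0.04500 m.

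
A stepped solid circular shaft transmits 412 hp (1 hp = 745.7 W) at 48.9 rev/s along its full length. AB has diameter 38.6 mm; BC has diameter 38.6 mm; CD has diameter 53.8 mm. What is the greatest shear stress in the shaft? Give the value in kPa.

88500 kPa

ω = 2π·48.9 = 307.2 rad/s, so T = P/ω = 412×745.7 / 307.2 = 999.9 N·m.
Under the same torque, τ_max = 16T/(πd³) is largest where d is smallest — segment AB (d = 38.6 mm).
τ_max = 16·999.9/(π·(0.0386)³) = 8.855×10^7 Pa.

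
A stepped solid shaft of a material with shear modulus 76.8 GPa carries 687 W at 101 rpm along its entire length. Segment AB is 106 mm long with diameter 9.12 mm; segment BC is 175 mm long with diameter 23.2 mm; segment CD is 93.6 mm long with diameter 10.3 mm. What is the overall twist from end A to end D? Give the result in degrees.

ω = 2π·101/60 = 10.58 rad/s, so T = P/ω = 687 / 10.58 = 64.95 N·m.
J_AB = π(0.00912)⁴/32 = 6.79×10^-10 m⁴; J_BC = π(0.0232)⁴/32 = 2.84×10^-8 m⁴; J_CD = π(0.0103)⁴/32 = 1.10×10^-9 m⁴.
θ = (T/G)·Σ L_i/J_i = (64.95/76.8×10⁹)·(0.106/6.79×10^-10 + 0.175/2.84×10^-8 + 0.0936/1.10×10^-9) = 0.2088 rad.

12.0°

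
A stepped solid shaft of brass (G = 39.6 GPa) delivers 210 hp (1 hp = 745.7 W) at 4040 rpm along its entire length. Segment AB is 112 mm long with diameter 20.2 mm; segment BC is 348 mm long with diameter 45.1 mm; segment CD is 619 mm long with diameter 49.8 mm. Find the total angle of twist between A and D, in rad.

ω = 2π·4040/60 = 423.1 rad/s, so T = P/ω = 210×745.7 / 423.1 = 370.1 N·m.
J_AB = π(0.0202)⁴/32 = 1.63×10^-8 m⁴; J_BC = π(0.0451)⁴/32 = 4.06×10^-7 m⁴; J_CD = π(0.0498)⁴/32 = 6.04×10^-7 m⁴.
θ = (T/G)·Σ L_i/J_i = (370.1/39.6×10⁹)·(0.112/1.63×10^-8 + 0.348/4.06×10^-7 + 0.619/6.04×10^-7) = 0.08164 rad.

0.0816 rad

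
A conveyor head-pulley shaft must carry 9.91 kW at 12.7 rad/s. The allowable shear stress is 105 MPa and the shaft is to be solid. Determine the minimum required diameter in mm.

ω = 12.7 rad/s, so T = P/ω = 9.91×10³ / 12.70 = 780.3 N·m.
For a solid shaft τ_max = 16T/(πd³), so d = (16T/(π τ_allow))^(1/3) = (16·780.3/(π·1.05×10^8))^(1/3) = 0.03358 m.

33.6 mm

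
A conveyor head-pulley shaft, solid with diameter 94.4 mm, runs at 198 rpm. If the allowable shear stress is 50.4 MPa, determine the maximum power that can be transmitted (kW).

173 kW

J = πd⁴/32 = π(0.0944)⁴/32 = 7.796×10^-6 m⁴.
T_max = τ_allow·J/r = 5.04×10^7 × 7.796×10^-6 / 0.0472 = 8325 N·m.
ω = 2π·198/60 = 20.73 rad/s, so P_max = T_max·ω = 1.726×10^5 W.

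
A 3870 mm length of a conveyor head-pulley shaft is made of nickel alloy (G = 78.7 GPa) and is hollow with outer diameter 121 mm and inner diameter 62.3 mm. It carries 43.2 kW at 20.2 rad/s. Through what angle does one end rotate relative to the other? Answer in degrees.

0.308°

ω = 20.2 rad/s, so T = P/ω = 43.2×10³ / 20.20 = 2139 N·m.
J = π(d_o⁴ − d_i⁴)/32 = π(0.121⁴ − 0.0623⁴)/32 = 1.957×10^-5 m⁴.
θ = T·L/(G·J) = 2139 × 3.87 / (78.7×10⁹ × 1.957×10^-5) = 5.375×10^-3 rad.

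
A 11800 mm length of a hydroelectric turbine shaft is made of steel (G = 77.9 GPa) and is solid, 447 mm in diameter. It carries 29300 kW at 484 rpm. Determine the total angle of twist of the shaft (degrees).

1.28°

ω = 2π·484/60 = 50.68 rad/s, so T = P/ω = 29300×10³ / 50.68 = 578100 N·m.
J = πd⁴/32 = π(0.447)⁴/32 = 3.919×10^-3 m⁴.
θ = T·L/(G·J) = 578100 × 11.8 / (77.9×10⁹ × 3.919×10^-3) = 0.02234 rad.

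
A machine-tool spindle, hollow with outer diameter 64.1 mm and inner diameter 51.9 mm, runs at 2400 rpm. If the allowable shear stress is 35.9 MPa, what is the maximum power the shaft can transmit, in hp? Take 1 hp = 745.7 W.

357 hp

J = π(d_o⁴ − d_i⁴)/32 = π(0.0641⁴ − 0.0519⁴)/32 = 9.451×10^-7 m⁴.
T_max = τ_allow·J/r = 3.59×10^7 × 9.451×10^-7 / 0.0320 = 1059 N·m.
ω = 2π·2400/60 = 251.3 rad/s, so P_max = T_max·ω = 2.661×10^5 W.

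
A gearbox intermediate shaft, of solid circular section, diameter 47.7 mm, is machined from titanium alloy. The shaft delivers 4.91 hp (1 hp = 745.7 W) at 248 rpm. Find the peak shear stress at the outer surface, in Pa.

ω = 2π·248/60 = 25.97 rad/s, so T = P/ω = 4.91×745.7 / 25.97 = 141.0 N·m.
J = πd⁴/32 = π(0.0477)⁴/32 = 5.082×10^-7 m⁴.
τ_max = T·r/J = 141.0 × 0.0239 / 5.082×10^-7 = 6.616×10^6 Pa.

6.62e6 Pa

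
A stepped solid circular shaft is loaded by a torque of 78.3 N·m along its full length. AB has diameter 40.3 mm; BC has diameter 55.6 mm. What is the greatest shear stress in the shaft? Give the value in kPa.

Under the same torque, τ_max = 16T/(πd³) is largest where d is smallest — segment AB (d = 40.3 mm).
τ_max = 16·78.30/(π·(0.0403)³) = 6.093×10^6 Pa.

6090 kPa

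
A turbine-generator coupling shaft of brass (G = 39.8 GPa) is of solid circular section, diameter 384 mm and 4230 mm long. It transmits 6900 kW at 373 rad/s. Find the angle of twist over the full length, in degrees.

0.0528°

ω = 373 rad/s, so T = P/ω = 6900×10³ / 373.0 = 18500 N·m.
J = πd⁴/32 = π(0.384)⁴/32 = 2.135×10^-3 m⁴.
θ = T·L/(G·J) = 18500 × 4.23 / (39.8×10⁹ × 2.135×10^-3) = 9.210×10^-4 rad.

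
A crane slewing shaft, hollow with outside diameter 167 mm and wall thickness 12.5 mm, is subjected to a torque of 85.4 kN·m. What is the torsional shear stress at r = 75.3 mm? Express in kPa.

176000 kPa

J = π(d_o⁴ − d_i⁴)/32 = π(0.167⁴ − 0.142⁴)/32 = 3.644×10^-5 m⁴.
Shear stress varies linearly with radius: τ = T·r/J = 85400 × 0.0753 / 3.644×10^-5 = 1.765×10^8 Pa.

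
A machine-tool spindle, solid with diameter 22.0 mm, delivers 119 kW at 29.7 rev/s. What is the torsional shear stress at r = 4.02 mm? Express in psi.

ω = 2π·29.7 = 186.6 rad/s, so T = P/ω = 119×10³ / 186.6 = 637.7 N·m.
J = πd⁴/32 = π(0.0220)⁴/32 = 2.300×10^-8 m⁴.
Shear stress varies linearly with radius: τ = T·r/J = 637.7 × 0.00402 / 2.300×10^-8 = 1.115×10^8 Pa.

16200 psi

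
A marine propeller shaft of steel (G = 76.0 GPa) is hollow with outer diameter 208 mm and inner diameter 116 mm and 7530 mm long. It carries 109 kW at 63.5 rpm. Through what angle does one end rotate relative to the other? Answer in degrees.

0.561°

ω = 2π·63.5/60 = 6.650 rad/s, so T = P/ω = 109×10³ / 6.650 = 16390 N·m.
J = π(d_o⁴ − d_i⁴)/32 = π(0.208⁴ − 0.116⁴)/32 = 1.660×10^-4 m⁴.
θ = T·L/(G·J) = 16390 × 7.53 / (76.0×10⁹ × 1.660×10^-4) = 9.784×10^-3 rad.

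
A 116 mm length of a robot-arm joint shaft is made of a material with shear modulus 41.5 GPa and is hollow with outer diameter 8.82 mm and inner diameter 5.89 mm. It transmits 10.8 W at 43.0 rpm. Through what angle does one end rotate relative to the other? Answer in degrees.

0.807°

ω = 2π·43.0/60 = 4.503 rad/s, so T = P/ω = 10.8 / 4.503 = 2.398 N·m.
J = π(d_o⁴ − d_i⁴)/32 = π(0.00882⁴ − 0.00589⁴)/32 = 4.760×10^-10 m⁴.
θ = T·L/(G·J) = 2.398 × 0.116 / (41.5×10⁹ × 4.760×10^-10) = 0.01409 rad.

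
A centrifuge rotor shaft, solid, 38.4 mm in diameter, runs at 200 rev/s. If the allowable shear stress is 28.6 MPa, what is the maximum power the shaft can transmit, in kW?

400 kW

J = πd⁴/32 = π(0.0384)⁴/32 = 2.135×10^-7 m⁴.
T_max = τ_allow·J/r = 2.86×10^7 × 2.135×10^-7 / 0.0192 = 318.0 N·m.
ω = 2π·200 = 1257 rad/s, so P_max = T_max·ω = 3.996×10^5 W.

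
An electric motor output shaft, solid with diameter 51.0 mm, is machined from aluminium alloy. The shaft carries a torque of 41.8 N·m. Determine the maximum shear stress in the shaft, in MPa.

J = πd⁴/32 = π(0.0510)⁴/32 = 6.642×10^-7 m⁴.
τ_max = T·r/J = 41.80 × 0.0255 / 6.642×10^-7 = 1.605×10^6 Pa.

1.60 MPa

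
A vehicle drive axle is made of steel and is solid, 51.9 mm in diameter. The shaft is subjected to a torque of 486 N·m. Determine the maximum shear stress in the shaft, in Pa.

J = πd⁴/32 = π(0.0519)⁴/32 = 7.123×10^-7 m⁴.
τ_max = T·r/J = 486.0 × 0.0260 / 7.123×10^-7 = 1.771×10^7 Pa.

1.77e7 Pa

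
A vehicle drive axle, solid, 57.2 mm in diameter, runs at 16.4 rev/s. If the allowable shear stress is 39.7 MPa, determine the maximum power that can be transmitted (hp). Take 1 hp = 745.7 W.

J = πd⁴/32 = π(0.0572)⁴/32 = 1.051×10^-6 m⁴.
T_max = τ_allow·J/r = 3.97×10^7 × 1.051×10^-6 / 0.0286 = 1459 N·m.
ω = 2π·16.4 = 103.0 rad/s, so P_max = T_max·ω = 1.503×10^5 W.

202 hp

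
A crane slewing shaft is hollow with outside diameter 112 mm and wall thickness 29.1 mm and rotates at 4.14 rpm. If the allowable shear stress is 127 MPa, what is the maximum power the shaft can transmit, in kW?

J = π(d_o⁴ − d_i⁴)/32 = π(0.112⁴ − 0.0538⁴)/32 = 1.463×10^-5 m⁴.
T_max = τ_allow·J/r = 1.27×10^8 × 1.463×10^-5 / 0.0560 = 33170 N·m.
ω = 2π·4.14/60 = 0.4335 rad/s, so P_max = T_max·ω = 1.438×10^4 W.

14.4 kW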